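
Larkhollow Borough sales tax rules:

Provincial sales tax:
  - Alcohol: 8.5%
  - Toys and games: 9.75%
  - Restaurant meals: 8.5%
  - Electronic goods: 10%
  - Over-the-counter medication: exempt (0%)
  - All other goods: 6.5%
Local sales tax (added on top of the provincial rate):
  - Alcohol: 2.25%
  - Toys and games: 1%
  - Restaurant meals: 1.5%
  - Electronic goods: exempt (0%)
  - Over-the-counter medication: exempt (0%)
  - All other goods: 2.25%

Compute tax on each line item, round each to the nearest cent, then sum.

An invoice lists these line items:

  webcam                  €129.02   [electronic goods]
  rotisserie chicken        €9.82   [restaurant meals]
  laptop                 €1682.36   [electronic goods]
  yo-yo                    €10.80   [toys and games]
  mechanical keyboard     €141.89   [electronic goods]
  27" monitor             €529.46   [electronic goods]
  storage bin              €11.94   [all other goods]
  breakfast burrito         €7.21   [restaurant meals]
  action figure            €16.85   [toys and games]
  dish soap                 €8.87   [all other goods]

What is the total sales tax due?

€254.77

Webcam €129.02: electronic goods → 10% + 0% local = 10% → €12.90
Rotisserie chicken €9.82: restaurant meals → 8.5% + 1.5% local = 10% → €0.98
Laptop €1682.36: electronic goods → 10% + 0% local = 10% → €168.24
Yo-yo €10.80: toys and games → 9.75% + 1% local = 10.75% → €1.16
Mechanical keyboard €141.89: electronic goods → 10% + 0% local = 10% → €14.19
27" monitor €529.46: electronic goods → 10% + 0% local = 10% → €52.95
Storage bin €11.94: all other goods → 6.5% + 2.25% local = 8.75% → €1.04
Breakfast burrito €7.21: restaurant meals → 8.5% + 1.5% local = 10% → €0.72
Action figure €16.85: toys and games → 9.75% + 1% local = 10.75% → €1.81
Dish soap €8.87: all other goods → 6.5% + 2.25% local = 8.75% → €0.78
Total tax = €12.90 + €0.98 + €168.24 + €1.16 + €14.19 + €52.95 + €1.04 + €0.72 + €1.81 + €0.78 = €254.77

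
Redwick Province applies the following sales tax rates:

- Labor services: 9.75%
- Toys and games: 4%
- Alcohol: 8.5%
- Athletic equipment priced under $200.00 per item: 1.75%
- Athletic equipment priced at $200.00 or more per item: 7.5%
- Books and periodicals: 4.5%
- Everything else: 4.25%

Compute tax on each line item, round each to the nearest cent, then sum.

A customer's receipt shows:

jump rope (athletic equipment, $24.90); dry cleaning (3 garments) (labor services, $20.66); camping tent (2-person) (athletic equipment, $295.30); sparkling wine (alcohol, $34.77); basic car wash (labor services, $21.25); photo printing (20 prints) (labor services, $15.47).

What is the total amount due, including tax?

Jump rope $24.90: athletic equipment, under $200.00 → 1.75% → $0.44
Dry cleaning (3 garments) $20.66: labor services → 9.75% → $2.01
Camping tent (2-person) $295.30: athletic equipment, $200.00 or more → 7.5% → $22.15
Sparkling wine $34.77: alcohol → 8.5% → $2.96
Basic car wash $21.25: labor services → 9.75% → $2.07
Photo printing (20 prints) $15.47: labor services → 9.75% → $1.51
Subtotal = $412.35; tax = $31.14; total due = $443.49

$443.49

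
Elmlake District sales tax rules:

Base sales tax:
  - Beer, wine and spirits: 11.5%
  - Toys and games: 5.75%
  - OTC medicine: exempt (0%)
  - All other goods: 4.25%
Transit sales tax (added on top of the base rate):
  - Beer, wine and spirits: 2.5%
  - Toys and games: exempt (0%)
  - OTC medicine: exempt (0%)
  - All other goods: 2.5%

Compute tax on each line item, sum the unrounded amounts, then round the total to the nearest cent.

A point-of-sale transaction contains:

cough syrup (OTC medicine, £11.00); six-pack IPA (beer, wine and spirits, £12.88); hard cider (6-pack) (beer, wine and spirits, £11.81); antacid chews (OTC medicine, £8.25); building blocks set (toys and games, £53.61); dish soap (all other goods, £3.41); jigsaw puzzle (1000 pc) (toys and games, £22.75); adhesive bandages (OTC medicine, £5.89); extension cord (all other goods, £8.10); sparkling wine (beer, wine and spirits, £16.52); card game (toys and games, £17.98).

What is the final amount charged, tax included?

£184.17

Cough syrup £11.00: OTC medicine → 0% + 0% transit = 0% → £0.00
Six-pack IPA £12.88: beer, wine and spirits → 11.5% + 2.5% transit = 14% → £1.8032
Hard cider (6-pack) £11.81: beer, wine and spirits → 11.5% + 2.5% transit = 14% → £1.6534
Antacid chews £8.25: OTC medicine → 0% + 0% transit = 0% → £0.00
Building blocks set £53.61: toys and games → 5.75% + 0% transit = 5.75% → £3.082575
Dish soap £3.41: all other goods → 4.25% + 2.5% transit = 6.75% → £0.230175
Jigsaw puzzle (1000 pc) £22.75: toys and games → 5.75% + 0% transit = 5.75% → £1.308125
Adhesive bandages £5.89: OTC medicine → 0% + 0% transit = 0% → £0.00
Extension cord £8.10: all other goods → 4.25% + 2.5% transit = 6.75% → £0.54675
Sparkling wine £16.52: beer, wine and spirits → 11.5% + 2.5% transit = 14% → £2.3128
Card game £17.98: toys and games → 5.75% + 0% transit = 5.75% → £1.03385
Subtotal = £172.20; unrounded tax = £11.970875 → £11.97; total due = £184.17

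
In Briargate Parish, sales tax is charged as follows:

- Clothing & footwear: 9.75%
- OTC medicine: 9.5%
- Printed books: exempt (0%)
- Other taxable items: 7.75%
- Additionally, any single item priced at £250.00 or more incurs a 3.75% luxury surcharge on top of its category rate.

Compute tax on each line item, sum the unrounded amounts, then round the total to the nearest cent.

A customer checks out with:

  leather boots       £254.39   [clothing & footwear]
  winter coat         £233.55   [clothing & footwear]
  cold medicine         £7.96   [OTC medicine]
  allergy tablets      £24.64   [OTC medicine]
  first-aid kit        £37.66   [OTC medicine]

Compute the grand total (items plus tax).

Leather boots £254.39: clothing & footwear → 9.75% + 3.75% surcharge = 13.5% → £34.34265
Winter coat £233.55: clothing & footwear → 9.75% → £22.771125
Cold medicine £7.96: OTC medicine → 9.5% → £0.7562
Allergy tablets £24.64: OTC medicine → 9.5% → £2.3408
First-aid kit £37.66: OTC medicine → 9.5% → £3.5777
Subtotal = £558.20; unrounded tax = £63.788475 → £63.79; total due = £621.99

£621.99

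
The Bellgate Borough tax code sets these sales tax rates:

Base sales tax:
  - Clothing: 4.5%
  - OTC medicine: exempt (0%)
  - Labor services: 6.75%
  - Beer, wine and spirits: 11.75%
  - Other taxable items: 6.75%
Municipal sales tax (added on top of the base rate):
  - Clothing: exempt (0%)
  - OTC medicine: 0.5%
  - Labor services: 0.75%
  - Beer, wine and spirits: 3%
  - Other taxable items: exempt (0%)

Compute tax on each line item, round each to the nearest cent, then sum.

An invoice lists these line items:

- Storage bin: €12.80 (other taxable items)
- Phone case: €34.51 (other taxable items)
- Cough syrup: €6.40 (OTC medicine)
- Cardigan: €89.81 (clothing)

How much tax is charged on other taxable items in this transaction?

€3.19

Storage bin €12.80: other taxable items → 6.75% + 0% municipal = 6.75% → €0.86
Phone case €34.51: other taxable items → 6.75% + 0% municipal = 6.75% → €2.33
Tax on other taxable items = €0.86 + €2.33 = €3.19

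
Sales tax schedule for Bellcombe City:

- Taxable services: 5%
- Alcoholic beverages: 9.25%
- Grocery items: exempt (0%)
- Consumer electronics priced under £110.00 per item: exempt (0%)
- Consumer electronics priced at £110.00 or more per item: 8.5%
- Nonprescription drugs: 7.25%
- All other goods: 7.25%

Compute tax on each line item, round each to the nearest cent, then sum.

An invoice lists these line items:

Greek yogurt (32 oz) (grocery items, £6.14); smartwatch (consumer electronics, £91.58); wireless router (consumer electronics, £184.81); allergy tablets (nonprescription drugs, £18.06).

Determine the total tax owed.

Greek yogurt (32 oz) £6.14: grocery items → 0% → £0.00
Smartwatch £91.58: consumer electronics, under £110.00 → 0% → £0.00
Wireless router £184.81: consumer electronics, £110.00 or more → 8.5% → £15.71
Allergy tablets £18.06: nonprescription drugs → 7.25% → £1.31
Total tax = £15.71 + £1.31 = £17.02

£17.02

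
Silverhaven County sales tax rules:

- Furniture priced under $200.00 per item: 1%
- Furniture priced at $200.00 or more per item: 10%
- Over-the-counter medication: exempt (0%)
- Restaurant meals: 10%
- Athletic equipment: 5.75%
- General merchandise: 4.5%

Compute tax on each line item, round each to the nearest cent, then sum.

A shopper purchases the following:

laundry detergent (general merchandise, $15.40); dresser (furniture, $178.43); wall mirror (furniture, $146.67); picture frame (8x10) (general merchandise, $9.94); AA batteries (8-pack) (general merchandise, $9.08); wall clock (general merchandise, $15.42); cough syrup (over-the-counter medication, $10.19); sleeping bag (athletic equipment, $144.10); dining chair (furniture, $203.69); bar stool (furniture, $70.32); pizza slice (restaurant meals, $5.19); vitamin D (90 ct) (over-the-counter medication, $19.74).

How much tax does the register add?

Laundry detergent $15.40: general merchandise → 4.5% → $0.69
Dresser $178.43: furniture, under $200.00 → 1% → $1.78
Wall mirror $146.67: furniture, under $200.00 → 1% → $1.47
Picture frame (8x10) $9.94: general merchandise → 4.5% → $0.45
AA batteries (8-pack) $9.08: general merchandise → 4.5% → $0.41
Wall clock $15.42: general merchandise → 4.5% → $0.69
Cough syrup $10.19: over-the-counter medication → 0% → $0.00
Sleeping bag $144.10: athletic equipment → 5.75% → $8.29
Dining chair $203.69: furniture, $200.00 or more → 10% → $20.37
Bar stool $70.32: furniture, under $200.00 → 1% → $0.70
Pizza slice $5.19: restaurant meals → 10% → $0.52
Vitamin D (90 ct) $19.74: over-the-counter medication → 0% → $0.00
Total tax = $0.69 + $1.78 + $1.47 + $0.45 + $0.41 + $0.69 + $8.29 + $20.37 + $0.70 + $0.52 = $35.37

$35.37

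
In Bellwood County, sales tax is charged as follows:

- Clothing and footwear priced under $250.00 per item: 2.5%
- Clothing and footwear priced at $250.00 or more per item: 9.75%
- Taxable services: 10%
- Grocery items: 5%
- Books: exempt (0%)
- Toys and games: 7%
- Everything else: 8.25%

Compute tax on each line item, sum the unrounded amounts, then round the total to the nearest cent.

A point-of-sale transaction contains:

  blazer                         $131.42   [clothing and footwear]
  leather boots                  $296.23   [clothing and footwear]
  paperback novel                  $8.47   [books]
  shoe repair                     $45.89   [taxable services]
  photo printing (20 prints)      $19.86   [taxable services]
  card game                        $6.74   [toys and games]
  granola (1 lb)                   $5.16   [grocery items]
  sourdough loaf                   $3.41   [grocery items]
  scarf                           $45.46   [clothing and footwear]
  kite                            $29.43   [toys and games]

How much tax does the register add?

Blazer $131.42: clothing and footwear, under $250.00 → 2.5% → $3.2855
Leather boots $296.23: clothing and footwear, $250.00 or more → 9.75% → $28.882425
Paperback novel $8.47: books → 0% → $0.00
Shoe repair $45.89: taxable services → 10% → $4.589
Photo printing (20 prints) $19.86: taxable services → 10% → $1.986
Card game $6.74: toys and games → 7% → $0.4718
Granola (1 lb) $5.16: grocery items → 5% → $0.258
Sourdough loaf $3.41: grocery items → 5% → $0.1705
Scarf $45.46: clothing and footwear, under $250.00 → 2.5% → $1.1365
Kite $29.43: toys and games → 7% → $2.0601
Unrounded tax sum = $42.839825 → $42.84

$42.84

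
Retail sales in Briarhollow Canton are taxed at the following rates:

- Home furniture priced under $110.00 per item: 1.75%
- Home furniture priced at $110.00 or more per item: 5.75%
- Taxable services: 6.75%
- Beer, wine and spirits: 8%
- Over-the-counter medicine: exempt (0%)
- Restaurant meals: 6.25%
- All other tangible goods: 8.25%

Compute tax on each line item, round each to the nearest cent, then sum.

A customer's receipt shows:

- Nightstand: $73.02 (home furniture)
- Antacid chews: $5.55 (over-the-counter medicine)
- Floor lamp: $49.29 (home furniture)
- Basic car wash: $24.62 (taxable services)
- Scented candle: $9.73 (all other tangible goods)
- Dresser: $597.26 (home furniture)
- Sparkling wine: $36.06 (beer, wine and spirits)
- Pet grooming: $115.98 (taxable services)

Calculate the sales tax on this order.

Nightstand $73.02: home furniture, under $110.00 → 1.75% → $1.28
Antacid chews $5.55: over-the-counter medicine → 0% → $0.00
Floor lamp $49.29: home furniture, under $110.00 → 1.75% → $0.86
Basic car wash $24.62: taxable services → 6.75% → $1.66
Scented candle $9.73: all other tangible goods → 8.25% → $0.80
Dresser $597.26: home furniture, $110.00 or more → 5.75% → $34.34
Sparkling wine $36.06: beer, wine and spirits → 8% → $2.88
Pet grooming $115.98: taxable services → 6.75% → $7.83
Total tax = $1.28 + $0.86 + $1.66 + $0.80 + $34.34 + $2.88 + $7.83 = $49.65

$49.65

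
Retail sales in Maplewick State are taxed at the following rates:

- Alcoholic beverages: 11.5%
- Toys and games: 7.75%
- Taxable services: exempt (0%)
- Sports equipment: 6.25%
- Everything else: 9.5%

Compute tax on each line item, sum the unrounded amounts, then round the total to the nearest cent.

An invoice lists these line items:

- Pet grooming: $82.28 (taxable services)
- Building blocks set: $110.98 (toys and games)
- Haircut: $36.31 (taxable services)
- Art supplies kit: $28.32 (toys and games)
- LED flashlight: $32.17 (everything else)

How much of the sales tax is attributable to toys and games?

$10.80

Building blocks set $110.98: toys and games → 7.75% → $8.60095
Art supplies kit $28.32: toys and games → 7.75% → $2.1948
Tax on toys and games: unrounded sum = $10.79575 → $10.80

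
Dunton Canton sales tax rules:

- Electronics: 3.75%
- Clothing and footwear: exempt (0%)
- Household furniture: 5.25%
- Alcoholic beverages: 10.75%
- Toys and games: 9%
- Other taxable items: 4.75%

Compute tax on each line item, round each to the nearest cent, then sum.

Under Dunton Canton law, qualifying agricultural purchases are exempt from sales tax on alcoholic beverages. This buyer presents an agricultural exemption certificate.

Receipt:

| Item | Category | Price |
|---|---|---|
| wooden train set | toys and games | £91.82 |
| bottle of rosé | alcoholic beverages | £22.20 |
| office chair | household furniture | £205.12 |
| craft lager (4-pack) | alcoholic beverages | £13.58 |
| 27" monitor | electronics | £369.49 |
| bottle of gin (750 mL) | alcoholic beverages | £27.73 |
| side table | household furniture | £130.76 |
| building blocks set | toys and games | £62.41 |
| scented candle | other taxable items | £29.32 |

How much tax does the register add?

£46.76

Wooden train set £91.82: toys and games → 9% → £8.26
Bottle of rosé £22.20: alcoholic beverages, buyer-exempt → 0% → £0.00
Office chair £205.12: household furniture → 5.25% → £10.77
Craft lager (4-pack) £13.58: alcoholic beverages, buyer-exempt → 0% → £0.00
27" monitor £369.49: electronics → 3.75% → £13.86
Bottle of gin (750 mL) £27.73: alcoholic beverages, buyer-exempt → 0% → £0.00
Side table £130.76: household furniture → 5.25% → £6.86
Building blocks set £62.41: toys and games → 9% → £5.62
Scented candle £29.32: other taxable items → 4.75% → £1.39
Total tax = £8.26 + £10.77 + £13.86 + £6.86 + £5.62 + £1.39 = £46.76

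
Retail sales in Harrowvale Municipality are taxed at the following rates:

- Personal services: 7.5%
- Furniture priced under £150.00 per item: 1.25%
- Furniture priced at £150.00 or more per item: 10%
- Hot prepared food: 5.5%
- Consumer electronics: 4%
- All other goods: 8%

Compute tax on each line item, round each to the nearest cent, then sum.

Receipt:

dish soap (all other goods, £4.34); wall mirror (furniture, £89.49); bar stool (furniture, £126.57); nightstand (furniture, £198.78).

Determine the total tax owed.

Dish soap £4.34: all other goods → 8% → £0.35
Wall mirror £89.49: furniture, under £150.00 → 1.25% → £1.12
Bar stool £126.57: furniture, under £150.00 → 1.25% → £1.58
Nightstand £198.78: furniture, £150.00 or more → 10% → £19.88
Total tax = £0.35 + £1.12 + £1.58 + £19.88 = £22.93

£22.93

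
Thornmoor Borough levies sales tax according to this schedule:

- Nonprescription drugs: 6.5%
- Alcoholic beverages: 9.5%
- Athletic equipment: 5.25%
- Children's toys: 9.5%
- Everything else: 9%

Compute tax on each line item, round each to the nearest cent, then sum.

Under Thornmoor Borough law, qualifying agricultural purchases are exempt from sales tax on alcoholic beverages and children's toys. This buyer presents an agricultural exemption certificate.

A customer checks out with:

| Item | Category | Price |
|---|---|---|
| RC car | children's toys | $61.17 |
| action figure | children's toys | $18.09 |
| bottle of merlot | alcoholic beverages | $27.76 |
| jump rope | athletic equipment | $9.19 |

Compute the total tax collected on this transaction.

$0.48

RC car $61.17: children's toys, buyer-exempt → 0% → $0.00
Action figure $18.09: children's toys, buyer-exempt → 0% → $0.00
Bottle of merlot $27.76: alcoholic beverages, buyer-exempt → 0% → $0.00
Jump rope $9.19: athletic equipment → 5.25% → $0.48
Total tax = $0.48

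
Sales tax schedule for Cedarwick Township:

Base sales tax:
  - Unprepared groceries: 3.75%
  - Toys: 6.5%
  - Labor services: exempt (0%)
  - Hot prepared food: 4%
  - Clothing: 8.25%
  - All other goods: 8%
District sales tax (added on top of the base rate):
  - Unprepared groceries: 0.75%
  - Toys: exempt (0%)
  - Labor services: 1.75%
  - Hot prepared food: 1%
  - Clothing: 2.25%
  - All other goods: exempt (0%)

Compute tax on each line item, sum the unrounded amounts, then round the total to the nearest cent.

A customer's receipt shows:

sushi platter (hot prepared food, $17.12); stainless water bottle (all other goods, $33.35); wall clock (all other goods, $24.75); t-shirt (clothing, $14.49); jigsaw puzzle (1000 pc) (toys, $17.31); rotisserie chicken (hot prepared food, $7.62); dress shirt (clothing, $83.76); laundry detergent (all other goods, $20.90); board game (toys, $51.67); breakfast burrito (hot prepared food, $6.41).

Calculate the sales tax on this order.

Sushi platter $17.12: hot prepared food → 4% + 1% district = 5% → $0.856
Stainless water bottle $33.35: all other goods → 8% + 0% district = 8% → $2.668
Wall clock $24.75: all other goods → 8% + 0% district = 8% → $1.98
T-shirt $14.49: clothing → 8.25% + 2.25% district = 10.5% → $1.52145
Jigsaw puzzle (1000 pc) $17.31: toys → 6.5% + 0% district = 6.5% → $1.12515
Rotisserie chicken $7.62: hot prepared food → 4% + 1% district = 5% → $0.381
Dress shirt $83.76: clothing → 8.25% + 2.25% district = 10.5% → $8.7948
Laundry detergent $20.90: all other goods → 8% + 0% district = 8% → $1.672
Board game $51.67: toys → 6.5% + 0% district = 6.5% → $3.35855
Breakfast burrito $6.41: hot prepared food → 4% + 1% district = 5% → $0.3205
Unrounded tax sum = $22.67745 → $22.68

$22.68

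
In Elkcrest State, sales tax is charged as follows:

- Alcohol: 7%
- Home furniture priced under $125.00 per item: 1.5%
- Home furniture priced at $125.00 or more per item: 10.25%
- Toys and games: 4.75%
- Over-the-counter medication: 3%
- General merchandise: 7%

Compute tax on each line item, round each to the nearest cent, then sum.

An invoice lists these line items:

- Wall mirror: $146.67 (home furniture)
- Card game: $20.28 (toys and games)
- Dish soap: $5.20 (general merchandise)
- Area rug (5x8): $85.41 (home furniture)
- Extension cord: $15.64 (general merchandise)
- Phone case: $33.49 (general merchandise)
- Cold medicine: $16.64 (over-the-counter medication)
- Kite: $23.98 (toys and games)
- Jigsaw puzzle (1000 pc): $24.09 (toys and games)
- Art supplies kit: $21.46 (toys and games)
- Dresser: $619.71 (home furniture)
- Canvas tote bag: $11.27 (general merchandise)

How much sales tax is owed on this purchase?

Wall mirror $146.67: home furniture, $125.00 or more → 10.25% → $15.03
Card game $20.28: toys and games → 4.75% → $0.96
Dish soap $5.20: general merchandise → 7% → $0.36
Area rug (5x8) $85.41: home furniture, under $125.00 → 1.5% → $1.28
Extension cord $15.64: general merchandise → 7% → $1.09
Phone case $33.49: general merchandise → 7% → $2.34
Cold medicine $16.64: over-the-counter medication → 3% → $0.50
Kite $23.98: toys and games → 4.75% → $1.14
Jigsaw puzzle (1000 pc) $24.09: toys and games → 4.75% → $1.14
Art supplies kit $21.46: toys and games → 4.75% → $1.02
Dresser $619.71: home furniture, $125.00 or more → 10.25% → $63.52
Canvas tote bag $11.27: general merchandise → 7% → $0.79
Total tax = $15.03 + $0.96 + $0.36 + $1.28 + $1.09 + $2.34 + $0.50 + $1.14 + $1.14 + $1.02 + $63.52 + $0.79 = $89.17

$89.17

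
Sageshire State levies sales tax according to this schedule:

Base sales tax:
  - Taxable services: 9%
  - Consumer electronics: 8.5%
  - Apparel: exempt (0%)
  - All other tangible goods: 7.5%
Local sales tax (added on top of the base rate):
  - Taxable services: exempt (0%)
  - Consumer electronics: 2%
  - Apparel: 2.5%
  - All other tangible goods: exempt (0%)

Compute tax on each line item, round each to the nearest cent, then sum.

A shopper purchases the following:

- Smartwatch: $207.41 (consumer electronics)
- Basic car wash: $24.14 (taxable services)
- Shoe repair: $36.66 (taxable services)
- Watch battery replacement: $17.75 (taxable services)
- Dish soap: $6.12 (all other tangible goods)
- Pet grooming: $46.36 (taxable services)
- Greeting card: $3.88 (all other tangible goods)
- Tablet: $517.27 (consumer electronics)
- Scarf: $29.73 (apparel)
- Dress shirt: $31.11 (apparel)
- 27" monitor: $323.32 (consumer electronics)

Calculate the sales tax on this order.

$123.55

Smartwatch $207.41: consumer electronics → 8.5% + 2% local = 10.5% → $21.78
Basic car wash $24.14: taxable services → 9% + 0% local = 9% → $2.17
Shoe repair $36.66: taxable services → 9% + 0% local = 9% → $3.30
Watch battery replacement $17.75: taxable services → 9% + 0% local = 9% → $1.60
Dish soap $6.12: all other tangible goods → 7.5% + 0% local = 7.5% → $0.46
Pet grooming $46.36: taxable services → 9% + 0% local = 9% → $4.17
Greeting card $3.88: all other tangible goods → 7.5% + 0% local = 7.5% → $0.29
Tablet $517.27: consumer electronics → 8.5% + 2% local = 10.5% → $54.31
Scarf $29.73: apparel → 0% + 2.5% local = 2.5% → $0.74
Dress shirt $31.11: apparel → 0% + 2.5% local = 2.5% → $0.78
27" monitor $323.32: consumer electronics → 8.5% + 2% local = 10.5% → $33.95
Total tax = $21.78 + $2.17 + $3.30 + $1.60 + $0.46 + $4.17 + $0.29 + $54.31 + $0.74 + $0.78 + $33.95 = $123.55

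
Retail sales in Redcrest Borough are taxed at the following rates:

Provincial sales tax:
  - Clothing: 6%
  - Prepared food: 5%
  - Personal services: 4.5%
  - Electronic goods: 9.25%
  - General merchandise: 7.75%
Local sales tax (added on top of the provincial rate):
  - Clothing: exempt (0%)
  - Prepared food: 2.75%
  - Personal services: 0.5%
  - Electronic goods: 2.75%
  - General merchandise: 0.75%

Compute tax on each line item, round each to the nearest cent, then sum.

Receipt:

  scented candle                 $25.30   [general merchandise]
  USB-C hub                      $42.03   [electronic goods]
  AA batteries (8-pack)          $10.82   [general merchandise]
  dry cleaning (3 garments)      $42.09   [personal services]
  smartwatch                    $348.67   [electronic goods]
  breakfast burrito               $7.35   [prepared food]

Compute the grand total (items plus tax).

Scented candle $25.30: general merchandise → 7.75% + 0.75% local = 8.5% → $2.15
USB-C hub $42.03: electronic goods → 9.25% + 2.75% local = 12% → $5.04
AA batteries (8-pack) $10.82: general merchandise → 7.75% + 0.75% local = 8.5% → $0.92
Dry cleaning (3 garments) $42.09: personal services → 4.5% + 0.5% local = 5% → $2.10
Smartwatch $348.67: electronic goods → 9.25% + 2.75% local = 12% → $41.84
Breakfast burrito $7.35: prepared food → 5% + 2.75% local = 7.75% → $0.57
Subtotal = $476.26; tax = $52.62; total due = $528.88

$528.88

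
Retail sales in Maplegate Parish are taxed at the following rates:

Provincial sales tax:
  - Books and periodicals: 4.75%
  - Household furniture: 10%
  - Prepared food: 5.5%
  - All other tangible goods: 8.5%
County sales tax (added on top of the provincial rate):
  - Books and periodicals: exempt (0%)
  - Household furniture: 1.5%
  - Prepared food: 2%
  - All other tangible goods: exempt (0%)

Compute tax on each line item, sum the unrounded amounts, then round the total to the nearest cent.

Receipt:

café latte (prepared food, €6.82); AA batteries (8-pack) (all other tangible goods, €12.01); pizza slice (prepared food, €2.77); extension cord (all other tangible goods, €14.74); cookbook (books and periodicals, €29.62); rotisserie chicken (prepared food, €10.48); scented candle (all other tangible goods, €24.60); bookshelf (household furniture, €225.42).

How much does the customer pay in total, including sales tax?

Café latte €6.82: prepared food → 5.5% + 2% county = 7.5% → €0.5115
AA batteries (8-pack) €12.01: all other tangible goods → 8.5% + 0% county = 8.5% → €1.02085
Pizza slice €2.77: prepared food → 5.5% + 2% county = 7.5% → €0.20775
Extension cord €14.74: all other tangible goods → 8.5% + 0% county = 8.5% → €1.2529
Cookbook €29.62: books and periodicals → 4.75% + 0% county = 4.75% → €1.40695
Rotisserie chicken €10.48: prepared food → 5.5% + 2% county = 7.5% → €0.786
Scented candle €24.60: all other tangible goods → 8.5% + 0% county = 8.5% → €2.091
Bookshelf €225.42: household furniture → 10% + 1.5% county = 11.5% → €25.9233
Subtotal = €326.46; unrounded tax = €33.20025 → €33.20; total due = €359.66

€359.66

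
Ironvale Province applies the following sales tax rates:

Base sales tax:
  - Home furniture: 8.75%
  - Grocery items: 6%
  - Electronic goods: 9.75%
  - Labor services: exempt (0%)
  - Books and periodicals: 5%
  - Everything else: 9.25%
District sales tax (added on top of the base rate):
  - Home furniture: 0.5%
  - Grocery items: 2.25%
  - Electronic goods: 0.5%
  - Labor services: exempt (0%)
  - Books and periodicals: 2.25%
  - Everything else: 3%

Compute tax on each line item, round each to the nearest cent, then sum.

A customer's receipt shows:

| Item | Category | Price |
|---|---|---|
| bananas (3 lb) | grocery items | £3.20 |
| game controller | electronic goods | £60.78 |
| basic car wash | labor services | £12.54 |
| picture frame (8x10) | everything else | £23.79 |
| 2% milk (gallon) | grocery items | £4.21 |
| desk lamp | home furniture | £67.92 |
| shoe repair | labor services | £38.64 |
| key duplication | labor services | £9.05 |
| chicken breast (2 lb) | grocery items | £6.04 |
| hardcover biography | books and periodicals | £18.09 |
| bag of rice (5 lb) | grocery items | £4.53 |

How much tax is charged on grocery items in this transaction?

Bananas (3 lb) £3.20: grocery items → 6% + 2.25% district = 8.25% → £0.26
2% milk (gallon) £4.21: grocery items → 6% + 2.25% district = 8.25% → £0.35
Chicken breast (2 lb) £6.04: grocery items → 6% + 2.25% district = 8.25% → £0.50
Bag of rice (5 lb) £4.53: grocery items → 6% + 2.25% district = 8.25% → £0.37
Tax on grocery items = £0.26 + £0.35 + £0.50 + £0.37 = £1.48

£1.48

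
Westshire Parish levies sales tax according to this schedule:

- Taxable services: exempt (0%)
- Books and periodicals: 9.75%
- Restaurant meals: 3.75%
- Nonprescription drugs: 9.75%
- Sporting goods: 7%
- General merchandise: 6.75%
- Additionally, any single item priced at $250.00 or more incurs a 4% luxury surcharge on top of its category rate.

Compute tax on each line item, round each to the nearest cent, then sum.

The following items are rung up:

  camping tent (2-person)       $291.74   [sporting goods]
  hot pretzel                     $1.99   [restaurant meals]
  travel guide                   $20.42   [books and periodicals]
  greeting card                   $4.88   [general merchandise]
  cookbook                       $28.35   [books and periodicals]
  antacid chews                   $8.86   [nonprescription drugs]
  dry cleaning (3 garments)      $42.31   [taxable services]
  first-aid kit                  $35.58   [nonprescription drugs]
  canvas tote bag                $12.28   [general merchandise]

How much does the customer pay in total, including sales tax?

Camping tent (2-person) $291.74: sporting goods → 7% + 4% surcharge = 11% → $32.09
Hot pretzel $1.99: restaurant meals → 3.75% → $0.07
Travel guide $20.42: books and periodicals → 9.75% → $1.99
Greeting card $4.88: general merchandise → 6.75% → $0.33
Cookbook $28.35: books and periodicals → 9.75% → $2.76
Antacid chews $8.86: nonprescription drugs → 9.75% → $0.86
Dry cleaning (3 garments) $42.31: taxable services → 0% → $0.00
First-aid kit $35.58: nonprescription drugs → 9.75% → $3.47
Canvas tote bag $12.28: general merchandise → 6.75% → $0.83
Subtotal = $446.41; tax = $42.40; total due = $488.81

$488.81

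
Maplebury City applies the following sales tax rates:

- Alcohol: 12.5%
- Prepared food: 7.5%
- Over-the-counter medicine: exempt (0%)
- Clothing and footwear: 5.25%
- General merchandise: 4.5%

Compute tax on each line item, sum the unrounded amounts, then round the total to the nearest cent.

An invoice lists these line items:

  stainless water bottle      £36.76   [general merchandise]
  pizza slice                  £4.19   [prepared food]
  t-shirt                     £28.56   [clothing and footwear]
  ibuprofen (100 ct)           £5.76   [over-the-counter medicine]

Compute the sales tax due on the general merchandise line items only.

£1.65

Stainless water bottle £36.76: general merchandise → 4.5% → £1.6542
Tax on general merchandise: unrounded sum = £1.6542 → £1.65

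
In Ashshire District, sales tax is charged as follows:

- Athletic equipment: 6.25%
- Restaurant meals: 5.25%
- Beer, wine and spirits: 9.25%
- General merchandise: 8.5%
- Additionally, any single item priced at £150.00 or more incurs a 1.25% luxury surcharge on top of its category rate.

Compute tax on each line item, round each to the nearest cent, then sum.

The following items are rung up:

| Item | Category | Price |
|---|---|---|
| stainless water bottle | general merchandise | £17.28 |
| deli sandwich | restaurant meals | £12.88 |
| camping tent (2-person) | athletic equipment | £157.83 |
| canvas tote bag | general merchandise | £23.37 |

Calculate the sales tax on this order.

£15.98

Stainless water bottle £17.28: general merchandise → 8.5% → £1.47
Deli sandwich £12.88: restaurant meals → 5.25% → £0.68
Camping tent (2-person) £157.83: athletic equipment → 6.25% + 1.25% surcharge = 7.5% → £11.84
Canvas tote bag £23.37: general merchandise → 8.5% → £1.99
Total tax = £1.47 + £0.68 + £11.84 + £1.99 = £15.98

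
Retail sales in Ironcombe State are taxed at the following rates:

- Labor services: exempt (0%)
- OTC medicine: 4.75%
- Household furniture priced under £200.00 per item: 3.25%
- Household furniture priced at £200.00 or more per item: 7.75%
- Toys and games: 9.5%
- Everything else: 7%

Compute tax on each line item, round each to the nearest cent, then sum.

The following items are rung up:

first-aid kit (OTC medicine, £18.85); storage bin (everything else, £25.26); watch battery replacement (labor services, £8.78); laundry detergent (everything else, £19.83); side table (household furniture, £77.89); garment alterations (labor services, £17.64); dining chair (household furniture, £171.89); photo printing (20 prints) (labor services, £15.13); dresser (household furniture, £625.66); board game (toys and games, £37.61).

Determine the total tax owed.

£64.24

First-aid kit £18.85: OTC medicine → 4.75% → £0.90
Storage bin £25.26: everything else → 7% → £1.77
Watch battery replacement £8.78: labor services → 0% → £0.00
Laundry detergent £19.83: everything else → 7% → £1.39
Side table £77.89: household furniture, under £200.00 → 3.25% → £2.53
Garment alterations £17.64: labor services → 0% → £0.00
Dining chair £171.89: household furniture, under £200.00 → 3.25% → £5.59
Photo printing (20 prints) £15.13: labor services → 0% → £0.00
Dresser £625.66: household furniture, £200.00 or more → 7.75% → £48.49
Board game £37.61: toys and games → 9.5% → £3.57
Total tax = £0.90 + £1.77 + £1.39 + £2.53 + £5.59 + £48.49 + £3.57 = £64.24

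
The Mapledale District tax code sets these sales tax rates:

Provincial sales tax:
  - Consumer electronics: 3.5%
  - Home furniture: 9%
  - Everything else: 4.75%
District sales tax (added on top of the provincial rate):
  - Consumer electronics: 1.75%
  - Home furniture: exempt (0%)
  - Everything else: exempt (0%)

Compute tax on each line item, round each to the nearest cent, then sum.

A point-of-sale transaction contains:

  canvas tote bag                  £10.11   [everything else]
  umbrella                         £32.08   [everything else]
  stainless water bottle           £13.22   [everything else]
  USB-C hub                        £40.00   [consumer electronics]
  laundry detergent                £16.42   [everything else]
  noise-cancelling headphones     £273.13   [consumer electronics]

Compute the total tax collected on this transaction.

Canvas tote bag £10.11: everything else → 4.75% + 0% district = 4.75% → £0.48
Umbrella £32.08: everything else → 4.75% + 0% district = 4.75% → £1.52
Stainless water bottle £13.22: everything else → 4.75% + 0% district = 4.75% → £0.63
USB-C hub £40.00: consumer electronics → 3.5% + 1.75% district = 5.25% → £2.10
Laundry detergent £16.42: everything else → 4.75% + 0% district = 4.75% → £0.78
Noise-cancelling headphones £273.13: consumer electronics → 3.5% + 1.75% district = 5.25% → £14.34
Total tax = £0.48 + £1.52 + £0.63 + £2.10 + £0.78 + £14.34 = £19.85

£19.85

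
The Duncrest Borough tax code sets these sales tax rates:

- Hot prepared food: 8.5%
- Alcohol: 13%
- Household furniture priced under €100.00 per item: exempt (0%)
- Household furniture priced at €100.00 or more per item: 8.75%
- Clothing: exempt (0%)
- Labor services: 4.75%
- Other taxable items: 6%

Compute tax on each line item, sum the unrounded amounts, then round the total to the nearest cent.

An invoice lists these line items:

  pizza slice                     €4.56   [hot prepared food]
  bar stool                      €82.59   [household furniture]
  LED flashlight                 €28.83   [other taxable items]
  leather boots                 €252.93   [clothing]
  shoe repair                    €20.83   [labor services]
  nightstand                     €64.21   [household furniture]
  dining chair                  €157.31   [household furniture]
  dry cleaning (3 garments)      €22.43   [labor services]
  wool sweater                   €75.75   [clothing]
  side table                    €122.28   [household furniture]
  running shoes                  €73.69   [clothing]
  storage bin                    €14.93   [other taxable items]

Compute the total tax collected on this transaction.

€29.53

Pizza slice €4.56: hot prepared food → 8.5% → €0.3876
Bar stool €82.59: household furniture, under €100.00 → 0% → €0.00
LED flashlight €28.83: other taxable items → 6% → €1.7298
Leather boots €252.93: clothing → 0% → €0.00
Shoe repair €20.83: labor services → 4.75% → €0.989425
Nightstand €64.21: household furniture, under €100.00 → 0% → €0.00
Dining chair €157.31: household furniture, €100.00 or more → 8.75% → €13.764625
Dry cleaning (3 garments) €22.43: labor services → 4.75% → €1.065425
Wool sweater €75.75: clothing → 0% → €0.00
Side table €122.28: household furniture, €100.00 or more → 8.75% → €10.6995
Running shoes €73.69: clothing → 0% → €0.00
Storage bin €14.93: other taxable items → 6% → €0.8958
Unrounded tax sum = €29.532175 → €29.53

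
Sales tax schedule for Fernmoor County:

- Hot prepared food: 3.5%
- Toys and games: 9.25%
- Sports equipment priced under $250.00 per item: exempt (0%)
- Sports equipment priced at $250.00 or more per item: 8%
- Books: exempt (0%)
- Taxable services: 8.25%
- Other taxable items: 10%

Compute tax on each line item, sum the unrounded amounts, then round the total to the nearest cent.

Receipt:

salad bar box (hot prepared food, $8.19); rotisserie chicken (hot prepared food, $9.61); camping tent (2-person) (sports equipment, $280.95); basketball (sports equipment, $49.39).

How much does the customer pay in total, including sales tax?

Salad bar box $8.19: hot prepared food → 3.5% → $0.28665
Rotisserie chicken $9.61: hot prepared food → 3.5% → $0.33635
Camping tent (2-person) $280.95: sports equipment, $250.00 or more → 8% → $22.476
Basketball $49.39: sports equipment, under $250.00 → 0% → $0.00
Subtotal = $348.14; unrounded tax = $23.099 → $23.10; total due = $371.24

$371.24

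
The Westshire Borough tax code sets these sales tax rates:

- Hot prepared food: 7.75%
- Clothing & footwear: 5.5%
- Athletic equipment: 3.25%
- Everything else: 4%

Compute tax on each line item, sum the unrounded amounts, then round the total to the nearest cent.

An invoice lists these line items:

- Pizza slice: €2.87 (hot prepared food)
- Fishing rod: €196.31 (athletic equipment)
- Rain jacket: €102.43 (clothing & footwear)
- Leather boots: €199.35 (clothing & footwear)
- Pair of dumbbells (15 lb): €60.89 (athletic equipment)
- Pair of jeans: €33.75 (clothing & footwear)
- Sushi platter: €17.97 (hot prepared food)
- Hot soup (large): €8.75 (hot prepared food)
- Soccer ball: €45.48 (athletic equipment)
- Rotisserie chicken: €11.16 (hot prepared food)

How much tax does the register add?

€31.45

Pizza slice €2.87: hot prepared food → 7.75% → €0.222425
Fishing rod €196.31: athletic equipment → 3.25% → €6.380075
Rain jacket €102.43: clothing & footwear → 5.5% → €5.63365
Leather boots €199.35: clothing & footwear → 5.5% → €10.96425
Pair of dumbbells (15 lb) €60.89: athletic equipment → 3.25% → €1.978925
Pair of jeans €33.75: clothing & footwear → 5.5% → €1.85625
Sushi platter €17.97: hot prepared food → 7.75% → €1.392675
Hot soup (large) €8.75: hot prepared food → 7.75% → €0.678125
Soccer ball €45.48: athletic equipment → 3.25% → €1.4781
Rotisserie chicken €11.16: hot prepared food → 7.75% → €0.8649
Unrounded tax sum = €31.449375 → €31.45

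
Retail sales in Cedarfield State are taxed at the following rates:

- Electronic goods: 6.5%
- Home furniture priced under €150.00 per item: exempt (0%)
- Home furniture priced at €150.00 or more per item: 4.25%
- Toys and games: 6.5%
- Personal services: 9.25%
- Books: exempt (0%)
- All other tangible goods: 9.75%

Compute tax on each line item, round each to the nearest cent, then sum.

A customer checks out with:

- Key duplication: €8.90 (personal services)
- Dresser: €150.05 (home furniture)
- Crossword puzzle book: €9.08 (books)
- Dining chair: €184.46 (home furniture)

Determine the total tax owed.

Key duplication €8.90: personal services → 9.25% → €0.82
Dresser €150.05: home furniture, €150.00 or more → 4.25% → €6.38
Crossword puzzle book €9.08: books → 0% → €0.00
Dining chair €184.46: home furniture, €150.00 or more → 4.25% → €7.84
Total tax = €0.82 + €6.38 + €7.84 = €15.04

€15.04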